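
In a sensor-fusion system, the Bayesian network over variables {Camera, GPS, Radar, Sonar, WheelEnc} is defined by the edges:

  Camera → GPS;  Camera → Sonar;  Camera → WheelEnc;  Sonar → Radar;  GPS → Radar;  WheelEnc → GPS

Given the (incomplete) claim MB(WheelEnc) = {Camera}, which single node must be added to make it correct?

The Markov blanket of a node is its parents, its children, and the other parents of its children.
Parents of WheelEnc: Camera.
WheelEnc's children: GPS.
Other parents of WheelEnc's children:
  GPS also has parent Camera.
MB(WheelEnc) = {Camera, GPS}.
Comparing with the claimed set, GPS is missing.

GPS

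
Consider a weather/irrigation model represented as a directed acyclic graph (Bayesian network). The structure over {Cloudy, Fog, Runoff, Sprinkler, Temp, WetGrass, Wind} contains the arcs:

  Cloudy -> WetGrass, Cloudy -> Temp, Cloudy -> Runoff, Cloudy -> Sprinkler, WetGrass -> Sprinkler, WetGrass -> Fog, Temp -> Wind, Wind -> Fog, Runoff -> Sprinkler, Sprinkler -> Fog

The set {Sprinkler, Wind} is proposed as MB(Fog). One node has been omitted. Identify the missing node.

Pa(Fog) = {Sprinkler, WetGrass, Wind}.
Ch(Fog) = {}.
With no children, Fog has no spouses; the co-parent set is empty.
MB(Fog) = {Sprinkler, WetGrass, Wind}.
Comparing with the claimed set, WetGrass is missing.

WetGrass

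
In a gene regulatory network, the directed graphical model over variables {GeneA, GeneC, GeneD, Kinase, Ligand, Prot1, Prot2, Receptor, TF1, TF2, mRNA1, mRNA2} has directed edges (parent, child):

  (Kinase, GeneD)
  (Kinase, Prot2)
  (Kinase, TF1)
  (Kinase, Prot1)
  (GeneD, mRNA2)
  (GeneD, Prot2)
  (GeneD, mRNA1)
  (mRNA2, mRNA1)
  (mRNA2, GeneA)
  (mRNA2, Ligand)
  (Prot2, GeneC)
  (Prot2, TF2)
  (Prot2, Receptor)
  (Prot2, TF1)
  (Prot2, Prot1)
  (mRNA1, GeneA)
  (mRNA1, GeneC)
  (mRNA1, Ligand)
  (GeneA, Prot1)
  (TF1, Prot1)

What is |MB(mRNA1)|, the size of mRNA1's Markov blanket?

6

Recall MB(v) = parents ∪ children ∪ spouses, where spouses are the other parents of v's children.
Ch(mRNA1) = {GeneA, GeneC, Ligand}.
mRNA1's parents: GeneD, mRNA2.
Co-parents of mRNA1 (other parents of its children):
  GeneA: mRNA2
  GeneC: Prot2
  Ligand: mRNA2
MB(mRNA1) = {GeneA, GeneC, GeneD, Ligand, Prot2, mRNA2}, which has 6 nodes.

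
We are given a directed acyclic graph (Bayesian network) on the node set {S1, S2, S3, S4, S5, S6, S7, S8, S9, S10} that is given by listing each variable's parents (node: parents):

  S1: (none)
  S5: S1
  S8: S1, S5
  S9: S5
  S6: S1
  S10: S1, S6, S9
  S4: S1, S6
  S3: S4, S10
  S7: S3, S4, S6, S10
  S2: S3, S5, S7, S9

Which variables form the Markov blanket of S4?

{S1, S3, S6, S7, S10}

A node's Markov blanket = Pa ∪ Ch ∪ (parents of Ch other than the node itself).
Parents of S4: S1, S6.
S4's children: S3, S7.
Other parents of S4's children:
  S3's other parent is S10.
  parents(S7) \ {S4} = {S3, S6, S10}.
MB(S4) = {S1, S3, S6, S7, S10}.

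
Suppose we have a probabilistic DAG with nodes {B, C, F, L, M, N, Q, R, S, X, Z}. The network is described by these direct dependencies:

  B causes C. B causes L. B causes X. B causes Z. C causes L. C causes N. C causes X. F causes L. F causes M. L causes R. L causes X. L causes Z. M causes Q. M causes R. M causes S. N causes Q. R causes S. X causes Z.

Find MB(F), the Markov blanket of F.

A node's Markov blanket = Pa ∪ Ch ∪ (parents of Ch other than the node itself).
Pa(F) = {}.
Ch(F) = {L, M}.
Parents of each child, excluding F:
  L also has parents B, C.
  M has no other parent.
Taking the union gives {B, C, L, M}.

{B, C, L, M}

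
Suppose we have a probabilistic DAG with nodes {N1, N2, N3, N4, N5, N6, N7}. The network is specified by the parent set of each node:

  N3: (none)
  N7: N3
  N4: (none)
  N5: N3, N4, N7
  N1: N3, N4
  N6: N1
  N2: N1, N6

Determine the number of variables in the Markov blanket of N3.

N3 has no parents.
Ch(N3) = {N1, N5, N7}.
For each child, the remaining parents (spouses of N3):
  N7 has no other parent.
  parents(N5) \ {N3} = {N4, N7}.
  N1 also has parent N4.
MB(N3) = {N1, N4, N5, N7}, which has 4 nodes.

4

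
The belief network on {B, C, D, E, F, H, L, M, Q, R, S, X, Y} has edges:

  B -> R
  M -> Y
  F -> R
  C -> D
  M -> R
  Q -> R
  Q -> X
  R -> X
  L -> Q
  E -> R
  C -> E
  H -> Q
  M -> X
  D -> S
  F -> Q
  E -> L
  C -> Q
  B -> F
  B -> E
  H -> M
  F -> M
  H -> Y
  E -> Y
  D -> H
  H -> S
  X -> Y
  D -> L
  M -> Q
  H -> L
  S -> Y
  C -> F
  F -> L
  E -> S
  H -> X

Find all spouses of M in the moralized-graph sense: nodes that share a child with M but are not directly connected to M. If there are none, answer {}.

Children of M: Q, R, X, Y.
  Q: C, F, H, L
  R: B, E, F, Q
  X: H, Q, R
  Y: E, H, S, X
Excluding nodes already adjacent to M (F, H, Q, R, X, Y), the co-parent-only contribution is {B, C, E, L, S}.

{B, C, E, L, S}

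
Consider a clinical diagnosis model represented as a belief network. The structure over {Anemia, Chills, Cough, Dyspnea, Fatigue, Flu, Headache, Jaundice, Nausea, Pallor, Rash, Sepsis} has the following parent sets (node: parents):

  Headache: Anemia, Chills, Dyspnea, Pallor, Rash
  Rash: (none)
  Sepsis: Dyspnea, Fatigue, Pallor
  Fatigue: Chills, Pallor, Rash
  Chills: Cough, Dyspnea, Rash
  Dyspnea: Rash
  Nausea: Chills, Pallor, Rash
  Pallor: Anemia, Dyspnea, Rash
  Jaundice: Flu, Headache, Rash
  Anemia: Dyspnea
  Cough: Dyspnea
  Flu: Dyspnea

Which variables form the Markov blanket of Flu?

{Dyspnea, Headache, Jaundice, Rash}

By definition, MB(Flu) is built from Flu's parents, Flu's children, and the co-parents of Flu.
Flu has parent Dyspnea.
Ch(Flu) = {Jaundice}.
Parents of each child, excluding Flu:
  parents(Jaundice) \ {Flu} = {Headache, Rash}.
Union: {Dyspnea} ∪ {Jaundice} ∪ {Headache, Rash} = {Dyspnea, Headache, Jaundice, Rash}.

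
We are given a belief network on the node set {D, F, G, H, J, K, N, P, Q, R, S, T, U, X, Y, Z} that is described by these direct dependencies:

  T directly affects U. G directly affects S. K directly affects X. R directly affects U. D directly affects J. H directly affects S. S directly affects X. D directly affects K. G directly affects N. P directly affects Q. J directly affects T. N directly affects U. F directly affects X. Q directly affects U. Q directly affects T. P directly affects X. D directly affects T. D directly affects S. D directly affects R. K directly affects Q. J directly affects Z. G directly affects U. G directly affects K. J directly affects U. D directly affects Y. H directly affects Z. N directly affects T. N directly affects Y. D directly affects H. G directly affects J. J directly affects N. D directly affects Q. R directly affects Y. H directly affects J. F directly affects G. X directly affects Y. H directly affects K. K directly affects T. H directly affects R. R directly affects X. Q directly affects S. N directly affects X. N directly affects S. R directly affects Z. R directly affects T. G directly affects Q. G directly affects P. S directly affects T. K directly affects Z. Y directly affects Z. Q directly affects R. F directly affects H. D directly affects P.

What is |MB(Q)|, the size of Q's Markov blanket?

11

By definition, MB(Q) is built from Q's parents, Q's children, and the co-parents of Q.
Q's parents: D, G, K, P.
Q's children: R, S, T, U.
Co-parents of Q (other parents of its children):
  R: D, H
  S: D, G, H, N
  T: D, J, K, N, R, S
  U: G, J, N, R, T
MB(Q) = {D, G, H, J, K, N, P, R, S, T, U}, which has 11 nodes.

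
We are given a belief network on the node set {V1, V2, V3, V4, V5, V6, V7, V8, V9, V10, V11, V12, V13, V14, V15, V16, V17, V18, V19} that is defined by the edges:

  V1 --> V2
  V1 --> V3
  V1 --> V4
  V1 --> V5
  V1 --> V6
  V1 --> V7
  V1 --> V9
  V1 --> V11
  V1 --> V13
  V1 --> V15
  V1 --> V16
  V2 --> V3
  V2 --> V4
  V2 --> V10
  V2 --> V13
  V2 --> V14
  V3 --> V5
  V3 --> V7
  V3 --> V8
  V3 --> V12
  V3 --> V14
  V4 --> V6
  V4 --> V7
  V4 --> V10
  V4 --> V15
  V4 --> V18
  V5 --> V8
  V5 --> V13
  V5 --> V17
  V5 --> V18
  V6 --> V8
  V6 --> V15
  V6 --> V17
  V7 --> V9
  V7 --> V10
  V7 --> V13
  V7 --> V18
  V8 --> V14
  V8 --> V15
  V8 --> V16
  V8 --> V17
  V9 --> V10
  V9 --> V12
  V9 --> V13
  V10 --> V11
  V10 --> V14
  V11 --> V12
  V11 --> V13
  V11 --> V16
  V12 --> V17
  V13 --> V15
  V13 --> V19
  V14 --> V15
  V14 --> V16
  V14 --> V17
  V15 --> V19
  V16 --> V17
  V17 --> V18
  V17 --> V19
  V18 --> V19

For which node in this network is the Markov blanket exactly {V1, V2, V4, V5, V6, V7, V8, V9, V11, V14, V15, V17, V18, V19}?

V13

The target node must have every member of {V1, V2, V4, V5, V6, V7, V8, V9, V11, V14, V15, V17, V18, V19} as a parent, child, or co-parent, and no others.
Parents of V13: V1, V2, V5, V7, V9, V11; children: V15, V19; co-parents: V1, V4, V6, V8, V14, V15, V17, V18.
These exactly cover the given set, so the node is V13.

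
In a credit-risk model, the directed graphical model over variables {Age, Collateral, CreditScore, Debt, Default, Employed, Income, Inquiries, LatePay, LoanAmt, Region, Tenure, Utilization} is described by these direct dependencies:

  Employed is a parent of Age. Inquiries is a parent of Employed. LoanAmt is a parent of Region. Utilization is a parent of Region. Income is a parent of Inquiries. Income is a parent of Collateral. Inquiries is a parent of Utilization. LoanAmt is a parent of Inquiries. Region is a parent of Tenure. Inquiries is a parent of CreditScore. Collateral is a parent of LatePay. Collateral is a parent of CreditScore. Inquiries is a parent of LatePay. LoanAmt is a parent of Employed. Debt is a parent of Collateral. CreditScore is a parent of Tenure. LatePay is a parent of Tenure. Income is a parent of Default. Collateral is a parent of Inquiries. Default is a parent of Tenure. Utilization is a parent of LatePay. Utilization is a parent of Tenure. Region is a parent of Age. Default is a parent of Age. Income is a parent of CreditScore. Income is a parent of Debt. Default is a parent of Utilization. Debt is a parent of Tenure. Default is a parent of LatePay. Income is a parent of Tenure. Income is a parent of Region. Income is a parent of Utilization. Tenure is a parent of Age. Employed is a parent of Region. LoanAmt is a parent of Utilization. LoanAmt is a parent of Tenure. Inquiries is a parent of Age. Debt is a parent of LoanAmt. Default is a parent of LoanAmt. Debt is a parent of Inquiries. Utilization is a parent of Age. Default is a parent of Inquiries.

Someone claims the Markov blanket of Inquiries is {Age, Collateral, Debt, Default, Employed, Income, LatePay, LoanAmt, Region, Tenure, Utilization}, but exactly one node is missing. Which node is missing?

CreditScore

The Markov blanket of a node is its parents, its children, and the other parents of its children.
Inquiries's parents: Collateral, Debt, Default, Income, LoanAmt.
Ch(Inquiries) = {Age, CreditScore, Employed, LatePay, Utilization}.
Co-parents of Inquiries (other parents of its children):
  Utilization: Default, Income, LoanAmt
  Employed: LoanAmt
  LatePay: Collateral, Default, Utilization
  CreditScore: Collateral, Income
  Age: Default, Employed, Region, Tenure, Utilization
MB(Inquiries) = {Age, Collateral, CreditScore, Debt, Default, Employed, Income, LatePay, LoanAmt, Region, Tenure, Utilization}.
Comparing with the claimed set, CreditScore is missing.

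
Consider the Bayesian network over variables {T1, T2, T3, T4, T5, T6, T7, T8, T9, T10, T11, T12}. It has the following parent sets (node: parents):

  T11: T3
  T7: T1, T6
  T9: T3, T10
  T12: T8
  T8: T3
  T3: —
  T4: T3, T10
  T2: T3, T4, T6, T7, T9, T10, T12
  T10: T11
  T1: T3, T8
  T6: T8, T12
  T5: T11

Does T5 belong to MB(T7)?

No

T7's parents: T1, T6.
Children of T7: T2.
Co-parents of T7 (other parents of its children):
  T2 also has parents T3, T4, T6, T9, T10, T12.
MB(T7) = {T1, T2, T3, T4, T6, T9, T10, T12}; T5 is not in this set.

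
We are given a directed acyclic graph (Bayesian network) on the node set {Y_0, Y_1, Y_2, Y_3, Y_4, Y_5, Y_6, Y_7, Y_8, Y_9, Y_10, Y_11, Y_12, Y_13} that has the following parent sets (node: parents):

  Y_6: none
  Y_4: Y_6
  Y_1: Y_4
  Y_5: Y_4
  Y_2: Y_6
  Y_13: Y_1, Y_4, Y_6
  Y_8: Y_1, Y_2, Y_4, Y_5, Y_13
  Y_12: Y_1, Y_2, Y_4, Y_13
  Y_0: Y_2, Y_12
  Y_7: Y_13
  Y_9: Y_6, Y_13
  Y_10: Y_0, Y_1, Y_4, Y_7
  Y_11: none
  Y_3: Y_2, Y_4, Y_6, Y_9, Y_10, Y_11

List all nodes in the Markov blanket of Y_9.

Y_9 has parents Y_6, Y_13.
Y_9's children: Y_3.
Other parents of Y_9's children:
  Y_3 also has parents Y_2, Y_4, Y_6, Y_10, Y_11.
MB(Y_9) = {Y_2, Y_3, Y_4, Y_6, Y_10, Y_11, Y_13}.

{Y_2, Y_3, Y_4, Y_6, Y_10, Y_11, Y_13}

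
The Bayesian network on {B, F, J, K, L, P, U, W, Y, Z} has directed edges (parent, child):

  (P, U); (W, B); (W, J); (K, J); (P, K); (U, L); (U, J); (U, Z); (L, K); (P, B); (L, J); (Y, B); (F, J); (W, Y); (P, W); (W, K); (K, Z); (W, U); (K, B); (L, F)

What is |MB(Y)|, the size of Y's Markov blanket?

By definition, MB(Y) is built from Y's parents, Y's children, and the co-parents of Y.
Y has parent W.
Y has child B.
Parents of each child, excluding Y:
  B: K, P, W
MB(Y) = {B, K, P, W}, which has 4 nodes.

4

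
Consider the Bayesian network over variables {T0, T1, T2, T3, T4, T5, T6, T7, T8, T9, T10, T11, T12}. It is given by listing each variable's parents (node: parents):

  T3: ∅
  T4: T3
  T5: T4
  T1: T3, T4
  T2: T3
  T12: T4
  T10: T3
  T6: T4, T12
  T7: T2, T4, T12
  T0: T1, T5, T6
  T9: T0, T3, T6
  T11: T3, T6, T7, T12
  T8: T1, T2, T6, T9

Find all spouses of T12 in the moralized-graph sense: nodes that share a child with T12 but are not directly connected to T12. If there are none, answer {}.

{T2, T3}

Children of T12: T6, T7, T11.
  T6 also has parent T4.
  T7 also has parents T2, T4.
  parents(T11) \ {T12} = {T3, T6, T7}.
Excluding nodes already adjacent to T12 (T4, T6, T7, T11), the co-parent-only contribution is {T2, T3}.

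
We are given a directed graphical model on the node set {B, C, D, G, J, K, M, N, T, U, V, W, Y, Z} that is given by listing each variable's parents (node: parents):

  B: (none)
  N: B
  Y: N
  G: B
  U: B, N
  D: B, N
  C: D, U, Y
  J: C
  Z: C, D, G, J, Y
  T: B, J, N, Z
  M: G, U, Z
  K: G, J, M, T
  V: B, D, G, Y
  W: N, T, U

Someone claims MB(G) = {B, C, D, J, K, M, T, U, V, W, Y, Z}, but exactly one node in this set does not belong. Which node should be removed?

Ch(G) = {K, M, V, Z}.
G's parents: B.
Other parents of G's children:
  Z also has parents C, D, J, Y.
  M's other parents are U, Z.
  K's other parents are J, M, T.
  V also has parents B, D, Y.
MB(G) = {B, C, D, J, K, M, T, U, V, Y, Z}.
W is neither a parent, child, nor co-parent of G, so it does not belong.

W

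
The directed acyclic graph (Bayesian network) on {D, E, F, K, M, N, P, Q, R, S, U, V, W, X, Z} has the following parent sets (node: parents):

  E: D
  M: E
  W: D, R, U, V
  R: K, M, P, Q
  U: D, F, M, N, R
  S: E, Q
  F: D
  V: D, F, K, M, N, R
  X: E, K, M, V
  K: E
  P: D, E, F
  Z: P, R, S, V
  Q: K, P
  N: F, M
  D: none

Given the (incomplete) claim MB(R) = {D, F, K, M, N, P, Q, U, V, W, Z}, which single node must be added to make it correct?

A node's Markov blanket = Pa ∪ Ch ∪ (parents of Ch other than the node itself).
Pa(R) = {K, M, P, Q}.
R's children: U, V, W, Z.
Co-parents of R (other parents of its children):
  U's other parents are D, F, M, N.
  V also has parents D, F, K, M, N.
  parents(W) \ {R} = {D, U, V}.
  Z's other parents are P, S, V.
MB(R) = {D, F, K, M, N, P, Q, S, U, V, W, Z}.
Comparing with the claimed set, S is missing.

S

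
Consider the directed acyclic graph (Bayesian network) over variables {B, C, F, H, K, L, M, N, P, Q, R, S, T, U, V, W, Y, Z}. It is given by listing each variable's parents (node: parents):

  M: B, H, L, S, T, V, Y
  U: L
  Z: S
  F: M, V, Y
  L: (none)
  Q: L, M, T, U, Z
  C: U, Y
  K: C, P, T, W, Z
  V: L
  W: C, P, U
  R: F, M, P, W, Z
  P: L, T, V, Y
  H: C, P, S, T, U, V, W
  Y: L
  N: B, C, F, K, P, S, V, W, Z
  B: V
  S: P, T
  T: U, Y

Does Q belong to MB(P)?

P's parents: L, T, V, Y.
P's children: H, K, N, R, S, W.
Parents of each child, excluding P:
  S also has parent T.
  parents(W) \ {P} = {C, U}.
  parents(H) \ {P} = {C, S, T, U, V, W}.
  K also has parents C, T, W, Z.
  R also has parents F, M, W, Z.
  parents(N) \ {P} = {B, C, F, K, S, V, W, Z}.
MB(P) = {B, C, F, H, K, L, M, N, R, S, T, U, V, W, Y, Z}; Q is not in this set.

No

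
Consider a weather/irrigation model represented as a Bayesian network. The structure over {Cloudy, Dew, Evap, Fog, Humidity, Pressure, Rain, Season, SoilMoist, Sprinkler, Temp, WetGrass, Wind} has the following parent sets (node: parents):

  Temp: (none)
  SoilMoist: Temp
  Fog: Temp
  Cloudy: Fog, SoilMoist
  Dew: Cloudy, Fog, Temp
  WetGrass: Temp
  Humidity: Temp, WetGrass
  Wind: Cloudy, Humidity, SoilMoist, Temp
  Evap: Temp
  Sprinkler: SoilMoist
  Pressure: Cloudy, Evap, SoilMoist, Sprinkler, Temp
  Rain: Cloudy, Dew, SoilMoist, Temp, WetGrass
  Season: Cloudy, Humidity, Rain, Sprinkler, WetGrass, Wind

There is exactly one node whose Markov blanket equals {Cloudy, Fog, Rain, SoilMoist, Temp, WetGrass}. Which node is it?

Dew

The target node must have every member of {Cloudy, Fog, Rain, SoilMoist, Temp, WetGrass} as a parent, child, or co-parent, and no others.
Parents of Dew: Cloudy, Fog, Temp; children: Rain; co-parents: Cloudy, SoilMoist, Temp, WetGrass.
These exactly cover the given set, so the node is Dew.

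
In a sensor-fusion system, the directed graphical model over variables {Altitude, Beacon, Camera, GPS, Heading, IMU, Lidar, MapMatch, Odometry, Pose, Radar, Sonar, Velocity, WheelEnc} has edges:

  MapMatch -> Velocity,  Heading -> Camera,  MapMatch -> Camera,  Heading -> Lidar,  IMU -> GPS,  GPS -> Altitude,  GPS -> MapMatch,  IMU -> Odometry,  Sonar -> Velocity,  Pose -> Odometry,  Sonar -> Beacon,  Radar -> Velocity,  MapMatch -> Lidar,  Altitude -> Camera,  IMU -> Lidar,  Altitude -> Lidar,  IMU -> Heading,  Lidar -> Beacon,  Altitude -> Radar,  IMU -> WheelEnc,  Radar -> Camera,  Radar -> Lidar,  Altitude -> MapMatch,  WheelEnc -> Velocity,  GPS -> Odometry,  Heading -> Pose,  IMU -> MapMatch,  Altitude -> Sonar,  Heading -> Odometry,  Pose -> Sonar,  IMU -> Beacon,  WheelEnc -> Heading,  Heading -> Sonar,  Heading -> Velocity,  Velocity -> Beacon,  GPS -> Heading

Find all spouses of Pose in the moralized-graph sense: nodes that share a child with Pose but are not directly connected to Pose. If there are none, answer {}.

{Altitude, GPS, IMU}

Children of Pose: Odometry, Sonar.
  Sonar also has parents Altitude, Heading.
  Odometry also has parents GPS, Heading, IMU.
Excluding nodes already adjacent to Pose (Heading, Odometry, Sonar), the co-parent-only contribution is {Altitude, GPS, IMU}.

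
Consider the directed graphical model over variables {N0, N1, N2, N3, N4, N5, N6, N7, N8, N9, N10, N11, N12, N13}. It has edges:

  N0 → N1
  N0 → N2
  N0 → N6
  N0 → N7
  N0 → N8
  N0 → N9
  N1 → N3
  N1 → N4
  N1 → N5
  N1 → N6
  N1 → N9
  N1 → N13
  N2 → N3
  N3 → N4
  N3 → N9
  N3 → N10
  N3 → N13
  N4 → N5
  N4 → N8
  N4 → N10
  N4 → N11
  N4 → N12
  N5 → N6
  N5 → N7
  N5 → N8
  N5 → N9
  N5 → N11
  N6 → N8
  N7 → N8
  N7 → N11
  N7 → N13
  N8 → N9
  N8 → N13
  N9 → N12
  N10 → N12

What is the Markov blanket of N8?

{N0, N1, N3, N4, N5, N6, N7, N9, N13}

By definition, MB(N8) is built from N8's parents, N8's children, and the co-parents of N8.
Parents of N8: N0, N4, N5, N6, N7.
N8 has children N9, N13.
Other parents of N8's children:
  N9: N0, N1, N3, N5
  N13: N1, N3, N7
Taking the union gives {N0, N1, N3, N4, N5, N6, N7, N9, N13}.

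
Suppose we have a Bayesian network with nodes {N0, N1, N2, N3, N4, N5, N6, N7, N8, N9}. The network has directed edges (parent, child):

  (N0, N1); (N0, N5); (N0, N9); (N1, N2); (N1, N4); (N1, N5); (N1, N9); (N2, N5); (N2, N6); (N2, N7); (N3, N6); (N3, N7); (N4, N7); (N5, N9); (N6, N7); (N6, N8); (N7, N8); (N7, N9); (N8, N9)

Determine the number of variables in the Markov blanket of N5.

N5 has parents N0, N1, N2.
Children of N5: N9.
Other parents of N5's children:
  N9: N0, N1, N7, N8
MB(N5) = {N0, N1, N2, N7, N8, N9}, which has 6 nodes.

6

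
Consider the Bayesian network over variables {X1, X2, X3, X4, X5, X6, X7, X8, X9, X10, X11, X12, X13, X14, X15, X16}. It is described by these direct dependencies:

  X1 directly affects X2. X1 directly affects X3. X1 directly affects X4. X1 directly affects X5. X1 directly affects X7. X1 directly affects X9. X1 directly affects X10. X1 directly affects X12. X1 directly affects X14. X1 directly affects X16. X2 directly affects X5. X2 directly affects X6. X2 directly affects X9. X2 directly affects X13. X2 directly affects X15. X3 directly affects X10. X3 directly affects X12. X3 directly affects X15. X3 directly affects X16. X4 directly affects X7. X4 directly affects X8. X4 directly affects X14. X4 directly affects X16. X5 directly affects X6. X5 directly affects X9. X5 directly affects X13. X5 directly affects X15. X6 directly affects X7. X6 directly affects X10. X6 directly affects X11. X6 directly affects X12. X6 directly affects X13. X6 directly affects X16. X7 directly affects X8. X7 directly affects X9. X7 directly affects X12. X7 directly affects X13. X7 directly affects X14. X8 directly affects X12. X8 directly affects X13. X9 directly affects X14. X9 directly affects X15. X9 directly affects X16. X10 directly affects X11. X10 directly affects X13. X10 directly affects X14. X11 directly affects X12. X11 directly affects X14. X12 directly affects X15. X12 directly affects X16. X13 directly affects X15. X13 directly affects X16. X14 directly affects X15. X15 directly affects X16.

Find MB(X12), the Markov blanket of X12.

Children of X12: X15, X16.
Pa(X12) = {X1, X3, X6, X7, X8, X11}.
Co-parents of X12 (other parents of its children):
  parents(X15) \ {X12} = {X2, X3, X5, X9, X13, X14}.
  X16 also has parents X1, X3, X4, X6, X9, X13, X15.
Union: {X1, X3, X6, X7, X8, X11} ∪ {X15, X16} ∪ {X1, X2, X3, X4, X5, X6, X9, X13, X14, X15} = {X1, X2, X3, X4, X5, X6, X7, X8, X9, X11, X13, X14, X15, X16}.

{X1, X2, X3, X4, X5, X6, X7, X8, X9, X11, X13, X14, X15, X16}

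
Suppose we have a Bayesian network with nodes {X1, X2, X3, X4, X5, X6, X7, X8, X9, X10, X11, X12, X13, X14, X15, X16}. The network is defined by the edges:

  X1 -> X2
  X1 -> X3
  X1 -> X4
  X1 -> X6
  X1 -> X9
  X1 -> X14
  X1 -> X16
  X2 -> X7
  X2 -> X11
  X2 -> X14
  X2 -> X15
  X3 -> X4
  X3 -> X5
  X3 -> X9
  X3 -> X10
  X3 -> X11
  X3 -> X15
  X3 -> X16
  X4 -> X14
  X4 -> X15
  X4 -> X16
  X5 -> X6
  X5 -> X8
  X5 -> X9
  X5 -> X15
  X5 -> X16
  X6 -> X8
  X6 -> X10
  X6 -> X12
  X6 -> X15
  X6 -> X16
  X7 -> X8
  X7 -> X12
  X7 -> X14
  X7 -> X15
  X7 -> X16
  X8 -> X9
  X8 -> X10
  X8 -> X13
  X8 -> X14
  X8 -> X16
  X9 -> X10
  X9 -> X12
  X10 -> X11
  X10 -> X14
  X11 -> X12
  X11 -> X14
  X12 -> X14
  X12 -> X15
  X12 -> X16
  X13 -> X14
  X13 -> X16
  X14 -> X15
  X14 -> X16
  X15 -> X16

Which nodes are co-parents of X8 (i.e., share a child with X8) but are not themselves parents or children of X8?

Children of X8: X9, X10, X13, X14, X16.
  parents(X9) \ {X8} = {X1, X3, X5}.
  X10 also has parents X3, X6, X9.
  X13 has no other parent.
  parents(X14) \ {X8} = {X1, X2, X4, X7, X10, X11, X12, X13}.
  X16's other parents are X1, X3, X4, X5, X6, X7, X12, X13, X14, X15.
Excluding nodes already adjacent to X8 (X5, X6, X7, X9, X10, X13, X14, X16), the co-parent-only contribution is {X1, X2, X3, X4, X11, X12, X15}.

{X1, X2, X3, X4, X11, X12, X15}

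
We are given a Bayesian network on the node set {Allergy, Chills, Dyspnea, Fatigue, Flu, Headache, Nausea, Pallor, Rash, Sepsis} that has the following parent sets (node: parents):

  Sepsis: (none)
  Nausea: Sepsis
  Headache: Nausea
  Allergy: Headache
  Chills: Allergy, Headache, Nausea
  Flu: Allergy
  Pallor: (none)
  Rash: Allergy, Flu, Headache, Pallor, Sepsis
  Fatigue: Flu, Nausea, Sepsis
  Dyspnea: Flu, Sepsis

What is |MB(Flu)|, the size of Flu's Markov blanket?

8

Flu's children: Dyspnea, Fatigue, Rash.
Flu's parents: Allergy.
For each child, the remaining parents (spouses of Flu):
  Rash: Allergy, Headache, Pallor, Sepsis
  Fatigue: Nausea, Sepsis
  Dyspnea: Sepsis
MB(Flu) = {Allergy, Dyspnea, Fatigue, Headache, Nausea, Pallor, Rash, Sepsis}, which has 8 nodes.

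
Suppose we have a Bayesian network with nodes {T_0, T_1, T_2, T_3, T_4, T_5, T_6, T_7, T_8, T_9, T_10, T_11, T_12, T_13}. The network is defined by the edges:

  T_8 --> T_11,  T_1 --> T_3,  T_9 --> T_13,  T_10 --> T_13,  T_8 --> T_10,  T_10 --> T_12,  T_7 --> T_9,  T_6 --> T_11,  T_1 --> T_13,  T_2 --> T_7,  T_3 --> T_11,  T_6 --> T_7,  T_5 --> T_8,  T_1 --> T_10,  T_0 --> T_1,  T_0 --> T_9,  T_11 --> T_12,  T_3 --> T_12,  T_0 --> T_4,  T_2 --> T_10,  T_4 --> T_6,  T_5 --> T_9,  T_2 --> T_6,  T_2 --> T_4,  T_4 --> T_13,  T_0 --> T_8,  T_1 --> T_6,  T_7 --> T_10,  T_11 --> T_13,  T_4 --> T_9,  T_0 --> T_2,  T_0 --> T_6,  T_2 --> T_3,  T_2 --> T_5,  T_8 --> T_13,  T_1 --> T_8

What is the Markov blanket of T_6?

{T_0, T_1, T_2, T_3, T_4, T_7, T_8, T_11}

Recall MB(v) = parents ∪ children ∪ spouses, where spouses are the other parents of v's children.
T_6 has children T_7, T_11.
T_6 has parents T_0, T_1, T_2, T_4.
Co-parents of T_6 (other parents of its children):
  T_7: T_2
  T_11: T_3, T_8
MB(T_6) = {T_0, T_1, T_2, T_3, T_4, T_7, T_8, T_11}.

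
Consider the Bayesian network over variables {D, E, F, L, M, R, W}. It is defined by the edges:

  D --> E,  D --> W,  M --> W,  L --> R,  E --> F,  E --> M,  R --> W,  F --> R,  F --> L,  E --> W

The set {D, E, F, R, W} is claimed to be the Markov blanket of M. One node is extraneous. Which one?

F

A node's Markov blanket = Pa ∪ Ch ∪ (parents of Ch other than the node itself).
Pa(M) = {E}.
Children of M: W.
For each child, the remaining parents (spouses of M):
  W: D, E, R
MB(M) = {D, E, R, W}.
F is neither a parent, child, nor co-parent of M, so it does not belong.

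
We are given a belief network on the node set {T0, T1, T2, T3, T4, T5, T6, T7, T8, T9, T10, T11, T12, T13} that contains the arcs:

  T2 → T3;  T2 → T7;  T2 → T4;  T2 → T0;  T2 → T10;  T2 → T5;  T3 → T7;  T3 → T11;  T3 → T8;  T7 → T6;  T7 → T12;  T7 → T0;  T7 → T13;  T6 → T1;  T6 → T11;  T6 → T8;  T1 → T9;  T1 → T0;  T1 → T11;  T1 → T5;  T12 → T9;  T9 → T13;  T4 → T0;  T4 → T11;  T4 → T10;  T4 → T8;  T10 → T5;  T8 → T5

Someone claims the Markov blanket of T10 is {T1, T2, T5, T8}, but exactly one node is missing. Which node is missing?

T4

T10's children: T5.
T10's parents: T2, T4.
For each child, the remaining parents (spouses of T10):
  T5: T1, T2, T8
MB(T10) = {T1, T2, T4, T5, T8}.
Comparing with the claimed set, T4 is missing.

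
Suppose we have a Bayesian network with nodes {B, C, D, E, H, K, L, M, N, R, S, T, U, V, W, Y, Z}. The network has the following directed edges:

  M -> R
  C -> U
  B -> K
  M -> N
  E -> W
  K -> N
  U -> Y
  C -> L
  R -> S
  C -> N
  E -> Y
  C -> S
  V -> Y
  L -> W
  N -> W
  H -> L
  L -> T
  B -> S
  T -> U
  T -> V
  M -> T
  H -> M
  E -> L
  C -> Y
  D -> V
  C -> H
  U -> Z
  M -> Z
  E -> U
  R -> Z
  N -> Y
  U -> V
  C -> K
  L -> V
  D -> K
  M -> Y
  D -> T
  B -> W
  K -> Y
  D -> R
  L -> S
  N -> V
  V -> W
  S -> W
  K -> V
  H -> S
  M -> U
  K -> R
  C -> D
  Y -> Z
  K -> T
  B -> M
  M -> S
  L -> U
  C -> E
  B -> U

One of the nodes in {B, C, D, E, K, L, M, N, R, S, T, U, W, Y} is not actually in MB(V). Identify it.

Pa(V) = {D, K, L, N, T, U}.
Ch(V) = {W, Y}.
Co-parents of V (other parents of its children):
  W's other parents are B, E, L, N, S.
  Y also has parents C, E, K, M, N, U.
MB(V) = {B, C, D, E, K, L, M, N, S, T, U, W, Y}.
R is neither a parent, child, nor co-parent of V, so it does not belong.

R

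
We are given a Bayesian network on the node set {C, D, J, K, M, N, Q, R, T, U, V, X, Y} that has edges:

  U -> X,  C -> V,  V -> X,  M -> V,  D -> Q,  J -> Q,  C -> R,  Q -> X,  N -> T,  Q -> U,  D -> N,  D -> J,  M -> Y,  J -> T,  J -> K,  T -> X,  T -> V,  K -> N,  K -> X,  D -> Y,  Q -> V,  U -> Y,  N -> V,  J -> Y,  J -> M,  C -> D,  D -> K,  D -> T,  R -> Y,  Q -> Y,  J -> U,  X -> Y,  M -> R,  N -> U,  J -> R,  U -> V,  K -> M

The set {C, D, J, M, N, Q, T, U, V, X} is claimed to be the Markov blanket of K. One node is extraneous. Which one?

Pa(K) = {D, J}.
K has children M, N, X.
Co-parents of K (other parents of its children):
  M: J
  N: D
  X: Q, T, U, V
MB(K) = {D, J, M, N, Q, T, U, V, X}.
C is neither a parent, child, nor co-parent of K, so it does not belong.

C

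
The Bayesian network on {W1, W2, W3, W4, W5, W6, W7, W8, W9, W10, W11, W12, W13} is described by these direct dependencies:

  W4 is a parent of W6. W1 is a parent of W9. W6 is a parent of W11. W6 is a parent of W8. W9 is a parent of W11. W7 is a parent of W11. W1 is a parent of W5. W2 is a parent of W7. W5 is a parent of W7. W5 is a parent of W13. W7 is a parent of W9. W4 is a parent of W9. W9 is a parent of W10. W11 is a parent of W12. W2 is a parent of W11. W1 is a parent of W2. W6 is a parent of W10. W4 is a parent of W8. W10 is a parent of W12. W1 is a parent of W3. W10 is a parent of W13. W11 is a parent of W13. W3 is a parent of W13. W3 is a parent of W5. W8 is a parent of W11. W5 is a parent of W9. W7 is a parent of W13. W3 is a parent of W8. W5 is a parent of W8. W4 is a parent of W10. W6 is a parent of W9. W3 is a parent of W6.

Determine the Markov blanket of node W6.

{W1, W2, W3, W4, W5, W7, W8, W9, W10, W11}

Recall MB(v) = parents ∪ children ∪ spouses, where spouses are the other parents of v's children.
Parents of W6: W3, W4.
Ch(W6) = {W8, W9, W10, W11}.
Other parents of W6's children:
  W8's other parents are W3, W4, W5.
  parents(W9) \ {W6} = {W1, W4, W5, W7}.
  W10 also has parents W4, W9.
  W11's other parents are W2, W7, W8, W9.
Taking the union gives {W1, W2, W3, W4, W5, W7, W8, W9, W10, W11}.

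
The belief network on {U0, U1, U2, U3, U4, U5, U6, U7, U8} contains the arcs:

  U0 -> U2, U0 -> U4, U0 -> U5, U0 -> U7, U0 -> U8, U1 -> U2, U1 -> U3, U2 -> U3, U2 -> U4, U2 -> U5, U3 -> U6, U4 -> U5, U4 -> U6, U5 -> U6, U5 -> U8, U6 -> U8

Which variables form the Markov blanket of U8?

U8 has parents U0, U5, U6.
Children of U8: none.
With no children, U8 has no spouses; the co-parent set is empty.
Union: {U0, U5, U6} ∪ {} ∪ {} = {U0, U5, U6}.

{U0, U5, U6}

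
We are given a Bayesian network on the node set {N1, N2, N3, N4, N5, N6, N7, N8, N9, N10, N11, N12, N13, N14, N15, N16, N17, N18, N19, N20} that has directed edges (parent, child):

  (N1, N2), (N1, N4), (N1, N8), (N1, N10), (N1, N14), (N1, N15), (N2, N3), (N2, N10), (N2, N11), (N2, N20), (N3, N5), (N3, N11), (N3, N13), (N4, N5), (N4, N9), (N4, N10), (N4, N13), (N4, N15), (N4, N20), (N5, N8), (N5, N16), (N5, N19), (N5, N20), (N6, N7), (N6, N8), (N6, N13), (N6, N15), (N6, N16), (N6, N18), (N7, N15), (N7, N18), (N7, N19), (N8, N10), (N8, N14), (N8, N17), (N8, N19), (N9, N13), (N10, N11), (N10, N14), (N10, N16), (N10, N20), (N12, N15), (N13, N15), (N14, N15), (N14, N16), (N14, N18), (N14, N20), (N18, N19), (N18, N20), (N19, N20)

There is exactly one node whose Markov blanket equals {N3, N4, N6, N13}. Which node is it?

N9

The target node must have every member of {N3, N4, N6, N13} as a parent, child, or co-parent, and no others.
Parents of N9: N4; children: N13; co-parents: N3, N4, N6.
These exactly cover the given set, so the node is N9.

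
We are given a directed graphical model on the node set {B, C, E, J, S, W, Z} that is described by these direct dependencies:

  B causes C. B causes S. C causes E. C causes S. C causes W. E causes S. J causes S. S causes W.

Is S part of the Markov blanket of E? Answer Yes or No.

Yes

S is a child of E.
So S ∈ MB(E).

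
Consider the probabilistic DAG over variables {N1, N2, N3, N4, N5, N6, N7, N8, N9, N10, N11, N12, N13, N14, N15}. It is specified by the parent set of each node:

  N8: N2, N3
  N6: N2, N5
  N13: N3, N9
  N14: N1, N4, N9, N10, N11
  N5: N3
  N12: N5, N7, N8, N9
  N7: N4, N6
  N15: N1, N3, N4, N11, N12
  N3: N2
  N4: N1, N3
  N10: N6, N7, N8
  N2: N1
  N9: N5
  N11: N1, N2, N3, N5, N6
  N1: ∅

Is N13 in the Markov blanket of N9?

Yes

N13 is a child of N9.
So N13 ∈ MB(N9).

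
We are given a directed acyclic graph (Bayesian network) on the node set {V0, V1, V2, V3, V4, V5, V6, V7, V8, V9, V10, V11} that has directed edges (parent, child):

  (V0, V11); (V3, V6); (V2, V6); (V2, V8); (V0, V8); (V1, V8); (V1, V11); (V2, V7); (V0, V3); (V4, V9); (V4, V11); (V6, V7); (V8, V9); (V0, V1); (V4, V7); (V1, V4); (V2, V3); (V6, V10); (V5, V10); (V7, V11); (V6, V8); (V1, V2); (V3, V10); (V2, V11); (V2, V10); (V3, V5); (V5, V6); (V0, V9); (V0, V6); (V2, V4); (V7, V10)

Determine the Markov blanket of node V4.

Recall MB(v) = parents ∪ children ∪ spouses, where spouses are the other parents of v's children.
V4's parents: V1, V2.
Children of V4: V7, V9, V11.
Parents of each child, excluding V4:
  V7: V2, V6
  V9: V0, V8
  V11: V0, V1, V2, V7
MB(V4) = {V0, V1, V2, V6, V7, V8, V9, V11}.

{V0, V1, V2, V6, V7, V8, V9, V11}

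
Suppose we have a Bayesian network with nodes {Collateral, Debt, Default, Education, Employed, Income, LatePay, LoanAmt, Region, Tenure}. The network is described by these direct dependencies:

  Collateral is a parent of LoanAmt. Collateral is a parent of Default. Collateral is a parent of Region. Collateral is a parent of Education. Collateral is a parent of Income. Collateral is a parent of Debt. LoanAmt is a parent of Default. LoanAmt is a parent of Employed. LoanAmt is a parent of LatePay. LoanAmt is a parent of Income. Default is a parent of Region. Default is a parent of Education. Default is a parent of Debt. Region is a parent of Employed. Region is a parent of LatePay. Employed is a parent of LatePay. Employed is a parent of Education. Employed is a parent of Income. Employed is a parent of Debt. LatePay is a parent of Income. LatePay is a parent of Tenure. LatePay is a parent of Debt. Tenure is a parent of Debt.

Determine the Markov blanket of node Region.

Children of Region: Employed, LatePay.
Pa(Region) = {Collateral, Default}.
Co-parents of Region (other parents of its children):
  Employed's other parent is LoanAmt.
  LatePay's other parents are Employed, LoanAmt.
So the Markov blanket of Region is {Collateral, Default, Employed, LatePay, LoanAmt}.

{Collateral, Default, Employed, LatePay, LoanAmt}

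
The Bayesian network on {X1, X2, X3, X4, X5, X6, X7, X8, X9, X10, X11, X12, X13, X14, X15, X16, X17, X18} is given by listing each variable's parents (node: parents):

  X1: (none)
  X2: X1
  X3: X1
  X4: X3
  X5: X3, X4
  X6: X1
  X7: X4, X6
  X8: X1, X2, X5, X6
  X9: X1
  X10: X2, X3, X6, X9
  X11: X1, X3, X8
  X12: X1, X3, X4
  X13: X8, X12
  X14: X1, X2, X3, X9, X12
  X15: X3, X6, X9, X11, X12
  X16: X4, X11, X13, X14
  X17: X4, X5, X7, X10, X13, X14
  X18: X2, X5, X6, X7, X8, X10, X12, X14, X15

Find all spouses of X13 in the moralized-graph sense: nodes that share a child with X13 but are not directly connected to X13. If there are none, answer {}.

Children of X13: X16, X17.
  X16 also has parents X4, X11, X14.
  parents(X17) \ {X13} = {X4, X5, X7, X10, X14}.
Excluding nodes already adjacent to X13 (X8, X12, X16, X17), the co-parent-only contribution is {X4, X5, X7, X10, X11, X14}.

{X4, X5, X7, X10, X11, X14}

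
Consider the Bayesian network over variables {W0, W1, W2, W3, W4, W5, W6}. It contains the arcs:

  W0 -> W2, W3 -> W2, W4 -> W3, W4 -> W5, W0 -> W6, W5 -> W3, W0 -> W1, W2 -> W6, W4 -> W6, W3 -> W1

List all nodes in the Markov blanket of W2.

By definition, MB(W2) is built from W2's parents, W2's children, and the co-parents of W2.
W2 has child W6.
Pa(W2) = {W0, W3}.
Parents of each child, excluding W2:
  W6 also has parents W0, W4.
Union: {W0, W3} ∪ {W6} ∪ {W0, W4} = {W0, W3, W4, W6}.

{W0, W3, W4, W6}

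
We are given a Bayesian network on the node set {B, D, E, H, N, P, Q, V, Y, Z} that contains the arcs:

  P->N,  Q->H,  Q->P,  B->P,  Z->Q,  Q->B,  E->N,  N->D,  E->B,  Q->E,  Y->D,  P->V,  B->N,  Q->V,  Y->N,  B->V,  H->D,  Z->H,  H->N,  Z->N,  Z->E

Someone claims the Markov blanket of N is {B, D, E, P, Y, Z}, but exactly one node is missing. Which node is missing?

A node's Markov blanket = Pa ∪ Ch ∪ (parents of Ch other than the node itself).
Ch(N) = {D}.
Pa(N) = {B, E, H, P, Y, Z}.
Parents of each child, excluding N:
  D: H, Y
MB(N) = {B, D, E, H, P, Y, Z}.
Comparing with the claimed set, H is missing.

H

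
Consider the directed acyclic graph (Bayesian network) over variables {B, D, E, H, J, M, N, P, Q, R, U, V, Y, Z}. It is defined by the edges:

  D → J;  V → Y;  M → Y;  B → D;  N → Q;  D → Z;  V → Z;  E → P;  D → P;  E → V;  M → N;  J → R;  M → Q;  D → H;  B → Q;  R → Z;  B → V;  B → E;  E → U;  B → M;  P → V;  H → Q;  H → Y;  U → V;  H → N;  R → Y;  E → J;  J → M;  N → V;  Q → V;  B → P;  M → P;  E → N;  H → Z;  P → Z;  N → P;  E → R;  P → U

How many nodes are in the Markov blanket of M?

11

Recall MB(v) = parents ∪ children ∪ spouses, where spouses are the other parents of v's children.
Pa(M) = {B, J}.
M's children: N, P, Q, Y.
Co-parents of M (other parents of its children):
  N: E, H
  P: B, D, E, N
  Q: B, H, N
  Y: H, R, V
MB(M) = {B, D, E, H, J, N, P, Q, R, V, Y}, which has 11 nodes.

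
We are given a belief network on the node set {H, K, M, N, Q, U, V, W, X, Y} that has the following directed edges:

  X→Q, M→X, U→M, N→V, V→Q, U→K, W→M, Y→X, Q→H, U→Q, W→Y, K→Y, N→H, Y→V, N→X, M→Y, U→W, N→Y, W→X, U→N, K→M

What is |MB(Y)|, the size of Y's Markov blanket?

Y's parents: K, M, N, W.
Children of Y: V, X.
For each child, the remaining parents (spouses of Y):
  V's other parent is N.
  X also has parents M, N, W.
MB(Y) = {K, M, N, V, W, X}, which has 6 nodes.

6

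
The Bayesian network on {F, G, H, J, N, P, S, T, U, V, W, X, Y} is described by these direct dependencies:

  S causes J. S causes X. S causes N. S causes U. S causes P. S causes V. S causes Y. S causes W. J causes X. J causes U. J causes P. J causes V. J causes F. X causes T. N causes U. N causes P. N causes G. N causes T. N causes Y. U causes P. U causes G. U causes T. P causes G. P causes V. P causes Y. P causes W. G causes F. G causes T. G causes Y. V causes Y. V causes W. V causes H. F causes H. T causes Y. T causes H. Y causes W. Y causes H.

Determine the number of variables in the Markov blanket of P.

9

P's parents: J, N, S, U.
Ch(P) = {G, V, W, Y}.
Parents of each child, excluding P:
  G: N, U
  V: J, S
  Y: G, N, S, T, V
  W: S, V, Y
MB(P) = {G, J, N, S, T, U, V, W, Y}, which has 9 nodes.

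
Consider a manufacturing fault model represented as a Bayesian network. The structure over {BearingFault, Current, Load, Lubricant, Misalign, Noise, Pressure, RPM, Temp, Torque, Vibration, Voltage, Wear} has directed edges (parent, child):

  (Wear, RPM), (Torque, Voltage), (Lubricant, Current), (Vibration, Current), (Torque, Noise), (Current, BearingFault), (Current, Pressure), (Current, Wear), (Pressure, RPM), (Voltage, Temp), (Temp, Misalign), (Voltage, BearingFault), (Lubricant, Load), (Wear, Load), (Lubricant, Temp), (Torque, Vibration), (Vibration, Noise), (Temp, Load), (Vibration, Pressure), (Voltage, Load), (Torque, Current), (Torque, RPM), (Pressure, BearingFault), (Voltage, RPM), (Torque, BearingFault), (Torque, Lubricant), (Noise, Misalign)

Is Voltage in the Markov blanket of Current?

Yes

Voltage is a co-parent of Current: both are parents of BearingFault.
So Voltage ∈ MB(Current).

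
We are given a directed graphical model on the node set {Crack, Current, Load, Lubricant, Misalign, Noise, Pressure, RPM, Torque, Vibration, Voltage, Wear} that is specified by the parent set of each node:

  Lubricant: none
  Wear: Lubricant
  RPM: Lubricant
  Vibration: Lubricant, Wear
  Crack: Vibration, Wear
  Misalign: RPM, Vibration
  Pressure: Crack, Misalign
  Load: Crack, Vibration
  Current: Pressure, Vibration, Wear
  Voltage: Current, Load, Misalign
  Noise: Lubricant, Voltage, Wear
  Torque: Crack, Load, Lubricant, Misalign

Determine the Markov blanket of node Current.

{Load, Misalign, Pressure, Vibration, Voltage, Wear}

Current's children: Voltage.
Current's parents: Pressure, Vibration, Wear.
For each child, the remaining parents (spouses of Current):
  Voltage also has parents Load, Misalign.
Union: {Pressure, Vibration, Wear} ∪ {Voltage} ∪ {Load, Misalign} = {Load, Misalign, Pressure, Vibration, Voltage, Wear}.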